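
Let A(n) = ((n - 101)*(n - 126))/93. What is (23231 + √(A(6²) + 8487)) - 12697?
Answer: 10534 + √8216457/31 ≈ 10626.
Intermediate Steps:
A(n) = (-126 + n)*(-101 + n)/93 (A(n) = ((-101 + n)*(-126 + n))*(1/93) = ((-126 + n)*(-101 + n))*(1/93) = (-126 + n)*(-101 + n)/93)
(23231 + √(A(6²) + 8487)) - 12697 = (23231 + √((4242/31 - 227/93*6² + (6²)²/93) + 8487)) - 12697 = (23231 + √((4242/31 - 227/93*36 + (1/93)*36²) + 8487)) - 12697 = (23231 + √((4242/31 - 2724/31 + (1/93)*1296) + 8487)) - 12697 = (23231 + √((4242/31 - 2724/31 + 432/31) + 8487)) - 12697 = (23231 + √(1950/31 + 8487)) - 12697 = (23231 + √(265047/31)) - 12697 = (23231 + √8216457/31) - 12697 = 10534 + √8216457/31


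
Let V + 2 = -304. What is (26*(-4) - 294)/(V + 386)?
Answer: -199/40 ≈ -4.9750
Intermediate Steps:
V = -306 (V = -2 - 304 = -306)
(26*(-4) - 294)/(V + 386) = (26*(-4) - 294)/(-306 + 386) = (-104 - 294)/80 = -398*1/80 = -199/40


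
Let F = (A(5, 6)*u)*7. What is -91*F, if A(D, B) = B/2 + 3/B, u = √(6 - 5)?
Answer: -4459/2 ≈ -2229.5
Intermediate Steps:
u = 1 (u = √1 = 1)
A(D, B) = B/2 + 3/B (A(D, B) = B*(½) + 3/B = B/2 + 3/B)
F = 49/2 (F = (((½)*6 + 3/6)*1)*7 = ((3 + 3*(⅙))*1)*7 = ((3 + ½)*1)*7 = ((7/2)*1)*7 = (7/2)*7 = 49/2 ≈ 24.500)
-91*F = -91*49/2 = -4459/2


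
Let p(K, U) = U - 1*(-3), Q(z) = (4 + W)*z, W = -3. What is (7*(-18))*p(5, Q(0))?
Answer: -378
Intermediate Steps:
Q(z) = z (Q(z) = (4 - 3)*z = 1*z = z)
p(K, U) = 3 + U (p(K, U) = U + 3 = 3 + U)
(7*(-18))*p(5, Q(0)) = (7*(-18))*(3 + 0) = -126*3 = -378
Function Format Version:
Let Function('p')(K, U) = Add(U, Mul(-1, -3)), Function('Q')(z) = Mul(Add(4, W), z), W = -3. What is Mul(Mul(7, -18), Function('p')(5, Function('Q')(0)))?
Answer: -378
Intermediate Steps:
Function('Q')(z) = z (Function('Q')(z) = Mul(Add(4, -3), z) = Mul(1, z) = z)
Function('p')(K, U) = Add(3, U) (Function('p')(K, U) = Add(U, 3) = Add(3, U))
Mul(Mul(7, -18), Function('p')(5, Function('Q')(0))) = Mul(Mul(7, -18), Add(3, 0)) = Mul(-126, 3) = -378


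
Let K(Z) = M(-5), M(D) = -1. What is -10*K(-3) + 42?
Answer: 52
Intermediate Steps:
K(Z) = -1
-10*K(-3) + 42 = -10*(-1) + 42 = 10 + 42 = 52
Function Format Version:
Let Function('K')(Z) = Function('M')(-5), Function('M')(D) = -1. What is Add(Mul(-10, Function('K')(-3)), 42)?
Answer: 52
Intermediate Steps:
Function('K')(Z) = -1
Add(Mul(-10, Function('K')(-3)), 42) = Add(Mul(-10, -1), 42) = Add(10, 42) = 52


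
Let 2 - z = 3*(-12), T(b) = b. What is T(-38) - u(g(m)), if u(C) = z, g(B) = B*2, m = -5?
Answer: -76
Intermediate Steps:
g(B) = 2*B
z = 38 (z = 2 - 3*(-12) = 2 - 1*(-36) = 2 + 36 = 38)
u(C) = 38
T(-38) - u(g(m)) = -38 - 1*38 = -38 - 38 = -76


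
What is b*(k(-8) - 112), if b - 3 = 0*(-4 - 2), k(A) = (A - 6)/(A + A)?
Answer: -2667/8 ≈ -333.38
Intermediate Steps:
k(A) = (-6 + A)/(2*A) (k(A) = (-6 + A)/((2*A)) = (-6 + A)*(1/(2*A)) = (-6 + A)/(2*A))
b = 3 (b = 3 + 0*(-4 - 2) = 3 + 0*(-6) = 3 + 0 = 3)
b*(k(-8) - 112) = 3*((½)*(-6 - 8)/(-8) - 112) = 3*((½)*(-⅛)*(-14) - 112) = 3*(7/8 - 112) = 3*(-889/8) = -2667/8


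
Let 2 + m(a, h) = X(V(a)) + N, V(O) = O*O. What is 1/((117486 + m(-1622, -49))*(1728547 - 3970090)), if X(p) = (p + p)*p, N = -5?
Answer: -1/31029906952674923313 ≈ -3.2227e-20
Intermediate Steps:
V(O) = O**2
X(p) = 2*p**2 (X(p) = (2*p)*p = 2*p**2)
m(a, h) = -7 + 2*a**4 (m(a, h) = -2 + (2*(a**2)**2 - 5) = -2 + (2*a**4 - 5) = -2 + (-5 + 2*a**4) = -7 + 2*a**4)
1/((117486 + m(-1622, -49))*(1728547 - 3970090)) = 1/((117486 + (-7 + 2*(-1622)**4))*(1728547 - 3970090)) = 1/((117486 + (-7 + 2*6921550621456))*(-2241543)) = 1/((117486 + (-7 + 13843101242912))*(-2241543)) = 1/((117486 + 13843101242905)*(-2241543)) = 1/(13843101360391*(-2241543)) = 1/(-31029906952674923313) = -1/31029906952674923313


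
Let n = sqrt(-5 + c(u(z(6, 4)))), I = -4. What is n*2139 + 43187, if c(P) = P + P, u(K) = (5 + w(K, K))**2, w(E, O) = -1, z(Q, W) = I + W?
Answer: 43187 + 6417*sqrt(3) ≈ 54302.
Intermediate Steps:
z(Q, W) = -4 + W
u(K) = 16 (u(K) = (5 - 1)**2 = 4**2 = 16)
c(P) = 2*P
n = 3*sqrt(3) (n = sqrt(-5 + 2*16) = sqrt(-5 + 32) = sqrt(27) = 3*sqrt(3) ≈ 5.1962)
n*2139 + 43187 = (3*sqrt(3))*2139 + 43187 = 6417*sqrt(3) + 43187 = 43187 + 6417*sqrt(3)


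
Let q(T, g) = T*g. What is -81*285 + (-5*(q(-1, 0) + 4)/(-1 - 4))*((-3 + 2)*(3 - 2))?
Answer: -23089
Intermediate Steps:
-81*285 + (-5*(q(-1, 0) + 4)/(-1 - 4))*((-3 + 2)*(3 - 2)) = -81*285 + (-5*(-1*0 + 4)/(-1 - 4))*((-3 + 2)*(3 - 2)) = -23085 + (-5*(0 + 4)/(-5))*(-1*1) = -23085 - 20*(-1)/5*(-1) = -23085 - 5*(-⅘)*(-1) = -23085 + 4*(-1) = -23085 - 4 = -23089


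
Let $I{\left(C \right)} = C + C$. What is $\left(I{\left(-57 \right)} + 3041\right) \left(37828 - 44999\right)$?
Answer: $-20989517$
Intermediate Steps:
$I{\left(C \right)} = 2 C$
$\left(I{\left(-57 \right)} + 3041\right) \left(37828 - 44999\right) = \left(2 \left(-57\right) + 3041\right) \left(37828 - 44999\right) = \left(-114 + 3041\right) \left(-7171\right) = 2927 \left(-7171\right) = -20989517$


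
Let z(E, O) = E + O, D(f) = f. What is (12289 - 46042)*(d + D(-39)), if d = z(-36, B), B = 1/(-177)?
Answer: 149368276/59 ≈ 2.5317e+6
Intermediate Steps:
B = -1/177 ≈ -0.0056497
d = -6373/177 (d = -36 - 1/177 = -6373/177 ≈ -36.006)
(12289 - 46042)*(d + D(-39)) = (12289 - 46042)*(-6373/177 - 39) = -33753*(-13276/177) = 149368276/59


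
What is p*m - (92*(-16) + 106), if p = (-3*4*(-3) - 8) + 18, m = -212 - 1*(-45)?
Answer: -6316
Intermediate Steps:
m = -167 (m = -212 + 45 = -167)
p = 46 (p = (-12*(-3) - 8) + 18 = (36 - 8) + 18 = 28 + 18 = 46)
p*m - (92*(-16) + 106) = 46*(-167) - (92*(-16) + 106) = -7682 - (-1472 + 106) = -7682 - 1*(-1366) = -7682 + 1366 = -6316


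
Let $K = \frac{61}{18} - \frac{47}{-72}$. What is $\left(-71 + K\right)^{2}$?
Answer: $\frac{2582449}{576} \approx 4483.4$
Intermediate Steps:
$K = \frac{97}{24}$ ($K = 61 \cdot \frac{1}{18} - - \frac{47}{72} = \frac{61}{18} + \frac{47}{72} = \frac{97}{24} \approx 4.0417$)
$\left(-71 + K\right)^{2} = \left(-71 + \frac{97}{24}\right)^{2} = \left(- \frac{1607}{24}\right)^{2} = \frac{2582449}{576}$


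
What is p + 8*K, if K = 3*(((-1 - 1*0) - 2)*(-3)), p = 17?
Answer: 233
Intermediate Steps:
K = 27 (K = 3*(((-1 + 0) - 2)*(-3)) = 3*((-1 - 2)*(-3)) = 3*(-3*(-3)) = 3*9 = 27)
p + 8*K = 17 + 8*27 = 17 + 216 = 233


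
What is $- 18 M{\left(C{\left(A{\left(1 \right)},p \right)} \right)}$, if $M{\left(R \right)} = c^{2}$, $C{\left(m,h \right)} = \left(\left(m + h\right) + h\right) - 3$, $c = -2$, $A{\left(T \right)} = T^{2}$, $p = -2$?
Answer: $-72$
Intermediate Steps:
$C{\left(m,h \right)} = -3 + m + 2 h$ ($C{\left(m,h \right)} = \left(\left(h + m\right) + h\right) - 3 = \left(m + 2 h\right) - 3 = -3 + m + 2 h$)
$M{\left(R \right)} = 4$ ($M{\left(R \right)} = \left(-2\right)^{2} = 4$)
$- 18 M{\left(C{\left(A{\left(1 \right)},p \right)} \right)} = \left(-18\right) 4 = -72$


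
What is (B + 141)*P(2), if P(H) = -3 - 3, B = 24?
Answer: -990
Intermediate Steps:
P(H) = -6
(B + 141)*P(2) = (24 + 141)*(-6) = 165*(-6) = -990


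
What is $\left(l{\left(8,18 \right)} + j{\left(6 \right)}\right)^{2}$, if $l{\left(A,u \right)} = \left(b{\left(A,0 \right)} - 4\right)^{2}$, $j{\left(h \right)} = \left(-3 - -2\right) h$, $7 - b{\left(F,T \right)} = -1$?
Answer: $100$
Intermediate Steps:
$b{\left(F,T \right)} = 8$ ($b{\left(F,T \right)} = 7 - -1 = 7 + 1 = 8$)
$j{\left(h \right)} = - h$ ($j{\left(h \right)} = \left(-3 + 2\right) h = - h$)
$l{\left(A,u \right)} = 16$ ($l{\left(A,u \right)} = \left(8 - 4\right)^{2} = 4^{2} = 16$)
$\left(l{\left(8,18 \right)} + j{\left(6 \right)}\right)^{2} = \left(16 - 6\right)^{2} = 10^{2} = 100$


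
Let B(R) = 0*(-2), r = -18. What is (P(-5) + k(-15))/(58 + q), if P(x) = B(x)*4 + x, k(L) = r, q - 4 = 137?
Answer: -23/199 ≈ -0.11558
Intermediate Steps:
q = 141 (q = 4 + 137 = 141)
B(R) = 0
k(L) = -18
P(x) = x (P(x) = 0*4 + x = 0 + x = x)
(P(-5) + k(-15))/(58 + q) = (-5 - 18)/(58 + 141) = -23/199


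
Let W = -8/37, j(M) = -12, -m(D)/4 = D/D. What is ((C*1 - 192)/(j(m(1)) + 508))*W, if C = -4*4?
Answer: 104/1147 ≈ 0.090671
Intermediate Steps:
m(D) = -4 (m(D) = -4*D/D = -4*1 = -4)
C = -16
W = -8/37 (W = -8*1/37 = -8/37 ≈ -0.21622)
((C*1 - 192)/(j(m(1)) + 508))*W = ((-16*1 - 192)/(-12 + 508))*(-8/37) = ((-16 - 192)/496)*(-8/37) = -208*1/496*(-8/37) = -13/31*(-8/37) = 104/1147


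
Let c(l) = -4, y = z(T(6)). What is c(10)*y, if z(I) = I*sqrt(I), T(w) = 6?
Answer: -24*sqrt(6) ≈ -58.788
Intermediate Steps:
z(I) = I**(3/2)
y = 6*sqrt(6) (y = 6**(3/2) = 6*sqrt(6) ≈ 14.697)
c(10)*y = -24*sqrt(6)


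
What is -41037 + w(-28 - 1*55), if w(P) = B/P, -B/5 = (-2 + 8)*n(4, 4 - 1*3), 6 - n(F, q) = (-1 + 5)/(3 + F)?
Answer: -23841357/581 ≈ -41035.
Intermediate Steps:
n(F, q) = 6 - 4/(3 + F) (n(F, q) = 6 - (-1 + 5)/(3 + F) = 6 - 4/(3 + F))
B = -1140/7 (B = -5*(-2 + 8)*2*(7 + 3*4)/(3 + 4) = -30*2*(7 + 12)/7 = -30*2*(1/7)*19 = -30*38/7 = -5*228/7 = -1140/7 ≈ -162.86)
w(P) = -1140/(7*P)
-41037 + w(-28 - 1*55) = -41037 - 1140/(7*(-28 - 1*55)) = -41037 - 1140/(7*(-28 - 55)) = -41037 - 1140/7/(-83) = -41037 - 1140/7*(-1/83) = -41037 + 1140/581 = -23841357/581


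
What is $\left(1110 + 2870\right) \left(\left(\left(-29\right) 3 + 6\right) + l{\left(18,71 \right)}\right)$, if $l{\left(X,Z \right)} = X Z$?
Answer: $4764060$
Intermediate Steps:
$\left(1110 + 2870\right) \left(\left(\left(-29\right) 3 + 6\right) + l{\left(18,71 \right)}\right) = \left(1110 + 2870\right) \left(\left(\left(-29\right) 3 + 6\right) + 18 \cdot 71\right) = 3980 \left(\left(-87 + 6\right) + 1278\right) = 3980 \left(-81 + 1278\right) = 3980 \cdot 1197 = 4764060$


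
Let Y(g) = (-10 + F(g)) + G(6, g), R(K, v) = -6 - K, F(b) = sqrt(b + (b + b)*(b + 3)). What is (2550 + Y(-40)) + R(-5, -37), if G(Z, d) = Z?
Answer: 2545 + 2*sqrt(730) ≈ 2599.0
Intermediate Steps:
F(b) = sqrt(b + 2*b*(3 + b)) (F(b) = sqrt(b + (2*b)*(3 + b)) = sqrt(b + 2*b*(3 + b)))
Y(g) = -4 + sqrt(g*(7 + 2*g)) (Y(g) = (-10 + sqrt(g*(7 + 2*g))) + 6 = -4 + sqrt(g*(7 + 2*g)))
(2550 + Y(-40)) + R(-5, -37) = (2550 + (-4 + sqrt(-40*(7 + 2*(-40))))) + (-6 - 1*(-5)) = (2550 + (-4 + sqrt(-40*(7 - 80)))) + (-6 + 5) = (2550 + (-4 + sqrt(-40*(-73)))) - 1 = (2550 + (-4 + sqrt(2920))) - 1 = (2550 + (-4 + 2*sqrt(730))) - 1 = (2546 + 2*sqrt(730)) - 1 = 2545 + 2*sqrt(730)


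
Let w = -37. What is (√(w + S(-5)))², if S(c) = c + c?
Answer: -47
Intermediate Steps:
S(c) = 2*c
(√(w + S(-5)))² = (√(-37 + 2*(-5)))² = (√(-37 - 10))² = (√(-47))² = (I*√47)² = -47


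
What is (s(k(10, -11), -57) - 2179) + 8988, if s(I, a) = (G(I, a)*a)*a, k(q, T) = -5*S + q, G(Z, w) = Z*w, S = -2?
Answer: -3697051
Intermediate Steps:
k(q, T) = 10 + q (k(q, T) = -5*(-2) + q = 10 + q)
s(I, a) = I*a³ (s(I, a) = ((I*a)*a)*a = (I*a²)*a = I*a³)
(s(k(10, -11), -57) - 2179) + 8988 = ((10 + 10)*(-57)³ - 2179) + 8988 = (20*(-185193) - 2179) + 8988 = (-3703860 - 2179) + 8988 = -3706039 + 8988 = -3697051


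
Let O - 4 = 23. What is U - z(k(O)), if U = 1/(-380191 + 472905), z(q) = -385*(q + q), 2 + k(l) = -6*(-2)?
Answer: 713897801/92714 ≈ 7700.0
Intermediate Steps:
O = 27 (O = 4 + 23 = 27)
k(l) = 10 (k(l) = -2 - 6*(-2) = -2 + 12 = 10)
z(q) = -770*q
U = 1/92714 ≈ 1.0786e-5
U - z(k(O)) = 1/92714 - (-770)*10 = 1/92714 - 1*(-7700) = 1/92714 + 7700 = 713897801/92714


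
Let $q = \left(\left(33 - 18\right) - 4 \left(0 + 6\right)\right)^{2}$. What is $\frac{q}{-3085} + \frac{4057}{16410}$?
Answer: $\frac{2237327}{10124970} \approx 0.22097$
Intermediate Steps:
$q = 81$ ($q = \left(\left(33 - 18\right) - 24\right)^{2} = \left(15 - 24\right)^{2} = \left(-9\right)^{2} = 81$)
$\frac{q}{-3085} + \frac{4057}{16410} = \frac{81}{-3085} + \frac{4057}{16410} = 81 \left(- \frac{1}{3085}\right) + 4057 \cdot \frac{1}{16410} = - \frac{81}{3085} + \frac{4057}{16410} = \frac{2237327}{10124970}$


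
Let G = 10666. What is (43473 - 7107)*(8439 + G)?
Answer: 694772430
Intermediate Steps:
(43473 - 7107)*(8439 + G) = (43473 - 7107)*(8439 + 10666) = 36366*19105 = 694772430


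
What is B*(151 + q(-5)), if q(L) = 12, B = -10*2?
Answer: -3260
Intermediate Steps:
B = -20
B*(151 + q(-5)) = -20*(151 + 12) = -20*163 = -3260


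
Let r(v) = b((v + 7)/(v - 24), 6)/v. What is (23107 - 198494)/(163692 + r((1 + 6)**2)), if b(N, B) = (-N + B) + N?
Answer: -8593963/8020914 ≈ -1.0714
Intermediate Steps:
b(N, B) = B (b(N, B) = (B - N) + N = B)
r(v) = 6/v
(23107 - 198494)/(163692 + r((1 + 6)**2)) = (23107 - 198494)/(163692 + 6/((1 + 6)**2)) = -175387/(163692 + 6/(7**2)) = -175387/(163692 + 6/49) = -175387/8020914/49 = -175387*49/8020914 = -8593963/8020914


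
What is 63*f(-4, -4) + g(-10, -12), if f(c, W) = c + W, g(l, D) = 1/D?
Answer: -6049/12 ≈ -504.08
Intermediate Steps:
f(c, W) = W + c
63*f(-4, -4) + g(-10, -12) = 63*(-4 - 4) + 1/(-12) = 63*(-8) - 1/12 = -504 - 1/12 = -6049/12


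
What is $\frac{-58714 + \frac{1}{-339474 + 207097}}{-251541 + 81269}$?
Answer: $\frac{7772383179}{22540096544} \approx 0.34482$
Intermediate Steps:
$\frac{-58714 + \frac{1}{-339474 + 207097}}{-251541 + 81269} = \frac{-58714 + \frac{1}{-132377}}{-170272} = \left(-58714 - \frac{1}{132377}\right) \left(- \frac{1}{170272}\right) = \left(- \frac{7772383179}{132377}\right) \left(- \frac{1}{170272}\right) = \frac{7772383179}{22540096544}$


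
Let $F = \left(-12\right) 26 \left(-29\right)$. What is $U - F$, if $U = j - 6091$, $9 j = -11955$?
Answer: $- \frac{49402}{3} \approx -16467.0$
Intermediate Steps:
$j = - \frac{3985}{3}$ ($j = \frac{1}{9} \left(-11955\right) = - \frac{3985}{3} \approx -1328.3$)
$U = - \frac{22258}{3}$ ($U = - \frac{3985}{3} - 6091 = - \frac{22258}{3} \approx -7419.3$)
$F = 9048$ ($F = \left(-312\right) \left(-29\right) = 9048$)
$U - F = - \frac{22258}{3} - 9048 = - \frac{49402}{3}$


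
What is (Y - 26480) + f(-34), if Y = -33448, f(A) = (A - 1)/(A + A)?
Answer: -4075069/68 ≈ -59928.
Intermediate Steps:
f(A) = (-1 + A)/(2*A) (f(A) = (-1 + A)/((2*A)) = (-1 + A)*(1/(2*A)) = (-1 + A)/(2*A))
(Y - 26480) + f(-34) = (-33448 - 26480) + (1/2)*(-1 - 34)/(-34) = -59928 + (1/2)*(-1/34)*(-35) = -59928 + 35/68 = -4075069/68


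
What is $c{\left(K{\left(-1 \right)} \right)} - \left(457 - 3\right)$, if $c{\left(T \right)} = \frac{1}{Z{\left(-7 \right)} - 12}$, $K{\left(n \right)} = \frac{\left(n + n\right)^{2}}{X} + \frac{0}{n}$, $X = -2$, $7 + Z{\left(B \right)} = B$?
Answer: $- \frac{11805}{26} \approx -454.04$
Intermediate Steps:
$Z{\left(B \right)} = -7 + B$
$K{\left(n \right)} = - 2 n^{2}$ ($K{\left(n \right)} = \frac{\left(n + n\right)^{2}}{-2} + \frac{0}{n} = \left(2 n\right)^{2} \left(- \frac{1}{2}\right) + 0 = 4 n^{2} \left(- \frac{1}{2}\right) + 0 = - 2 n^{2} + 0 = - 2 n^{2}$)
$c{\left(T \right)} = - \frac{1}{26}$ ($c{\left(T \right)} = \frac{1}{\left(-7 - 7\right) - 12} = \frac{1}{-14 - 12} = \frac{1}{-26} = - \frac{1}{26}$)
$c{\left(K{\left(-1 \right)} \right)} - \left(457 - 3\right) = - \frac{1}{26} - \left(457 - 3\right) = - \frac{1}{26} - 454 = - \frac{11805}{26}$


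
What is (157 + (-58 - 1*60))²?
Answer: 1521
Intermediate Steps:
(157 + (-58 - 1*60))² = (157 + (-58 - 60))² = (157 - 118)² = 39² = 1521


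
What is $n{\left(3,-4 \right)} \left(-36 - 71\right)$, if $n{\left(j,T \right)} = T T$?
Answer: $-1712$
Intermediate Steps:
$n{\left(j,T \right)} = T^{2}$
$n{\left(3,-4 \right)} \left(-36 - 71\right) = \left(-4\right)^{2} \left(-36 - 71\right) = 16 \left(-107\right) = -1712$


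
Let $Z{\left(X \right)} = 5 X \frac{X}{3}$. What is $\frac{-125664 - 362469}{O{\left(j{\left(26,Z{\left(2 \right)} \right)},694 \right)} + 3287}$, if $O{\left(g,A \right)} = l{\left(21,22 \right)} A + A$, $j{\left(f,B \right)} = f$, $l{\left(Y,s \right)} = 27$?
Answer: $- \frac{162711}{7573} \approx -21.486$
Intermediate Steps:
$Z{\left(X \right)} = \frac{5 X^{2}}{3}$ ($Z{\left(X \right)} = 5 X X \frac{1}{3} = 5 X \frac{X}{3} = \frac{5 X^{2}}{3}$)
$O{\left(g,A \right)} = 28 A$ ($O{\left(g,A \right)} = 27 A + A = 28 A$)
$\frac{-125664 - 362469}{O{\left(j{\left(26,Z{\left(2 \right)} \right)},694 \right)} + 3287} = \frac{-125664 - 362469}{28 \cdot 694 + 3287} = - \frac{488133}{19432 + 3287} = - \frac{488133}{22719} = \left(-488133\right) \frac{1}{22719} = - \frac{162711}{7573}$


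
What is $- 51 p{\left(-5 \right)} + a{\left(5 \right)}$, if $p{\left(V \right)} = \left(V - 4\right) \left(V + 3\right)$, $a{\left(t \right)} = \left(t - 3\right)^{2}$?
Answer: $-914$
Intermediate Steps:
$a{\left(t \right)} = \left(-3 + t\right)^{2}$
$p{\left(V \right)} = \left(-4 + V\right) \left(3 + V\right)$
$- 51 p{\left(-5 \right)} + a{\left(5 \right)} = - 51 \left(-12 + \left(-5\right)^{2} - -5\right) + \left(-3 + 5\right)^{2} = - 51 \left(-12 + 25 + 5\right) + 2^{2} = \left(-51\right) 18 + 4 = -918 + 4 = -914$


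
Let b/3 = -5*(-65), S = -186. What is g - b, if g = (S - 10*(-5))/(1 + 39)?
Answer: -4892/5 ≈ -978.40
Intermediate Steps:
b = 975 (b = 3*(-5*(-65)) = 3*325 = 975)
g = -17/5 (g = (-186 - 10*(-5))/(1 + 39) = (-186 + 50)/40 = -136*1/40 = -17/5 ≈ -3.4000)
g - b = -17/5 - 1*975 = -17/5 - 975 = -4892/5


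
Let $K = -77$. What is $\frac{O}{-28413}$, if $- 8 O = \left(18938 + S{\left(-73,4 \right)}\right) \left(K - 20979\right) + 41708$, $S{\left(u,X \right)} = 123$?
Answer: $- \frac{9120607}{5166} \approx -1765.5$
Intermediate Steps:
$O = \frac{100326677}{2}$ ($O = - \frac{\left(18938 + 123\right) \left(-77 - 20979\right) + 41708}{8} = - \frac{19061 \left(-21056\right) + 41708}{8} = - \frac{-401348416 + 41708}{8} = \left(- \frac{1}{8}\right) \left(-401306708\right) = \frac{100326677}{2} \approx 5.0163 \cdot 10^{7}$)
$\frac{O}{-28413} = \frac{100326677}{2 \left(-28413\right)} = \frac{100326677}{2} \left(- \frac{1}{28413}\right) = - \frac{9120607}{5166}$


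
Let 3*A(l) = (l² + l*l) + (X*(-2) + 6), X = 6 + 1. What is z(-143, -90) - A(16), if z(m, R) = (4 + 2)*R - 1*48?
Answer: -756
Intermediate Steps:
X = 7
A(l) = -8/3 + 2*l²/3 (A(l) = ((l² + l*l) + (7*(-2) + 6))/3 = ((l² + l²) + (-14 + 6))/3 = (2*l² - 8)/3 = (-8 + 2*l²)/3 = -8/3 + 2*l²/3)
z(m, R) = -48 + 6*R (z(m, R) = 6*R - 48 = -48 + 6*R)
z(-143, -90) - A(16) = (-48 + 6*(-90)) - (-8/3 + (⅔)*16²) = (-48 - 540) - (-8/3 + (⅔)*256) = -588 - (-8/3 + 512/3) = -588 - 1*168 = -588 - 168 = -756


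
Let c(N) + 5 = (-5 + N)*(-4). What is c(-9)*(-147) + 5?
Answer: -7492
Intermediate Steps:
c(N) = 15 - 4*N (c(N) = -5 + (-5 + N)*(-4) = -5 + (20 - 4*N) = 15 - 4*N)
c(-9)*(-147) + 5 = (15 - 4*(-9))*(-147) + 5 = (15 + 36)*(-147) + 5 = 51*(-147) + 5 = -7497 + 5 = -7492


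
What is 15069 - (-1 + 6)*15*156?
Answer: 3369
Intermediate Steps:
15069 - (-1 + 6)*15*156 = 15069 - 5*15*156 = 15069 - 75*156 = 15069 - 1*11700 = 15069 - 11700 = 3369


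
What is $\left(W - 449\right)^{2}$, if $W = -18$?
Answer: $218089$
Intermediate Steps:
$\left(W - 449\right)^{2} = \left(-18 - 449\right)^{2} = \left(-467\right)^{2} = 218089$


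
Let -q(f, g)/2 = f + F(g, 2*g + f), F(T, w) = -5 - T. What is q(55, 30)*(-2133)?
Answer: 85320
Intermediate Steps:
q(f, g) = 10 - 2*f + 2*g (q(f, g) = -2*(f + (-5 - g)) = -2*(-5 + f - g) = 10 - 2*f + 2*g)
q(55, 30)*(-2133) = (10 - 2*55 + 2*30)*(-2133) = (10 - 110 + 60)*(-2133) = -40*(-2133) = 85320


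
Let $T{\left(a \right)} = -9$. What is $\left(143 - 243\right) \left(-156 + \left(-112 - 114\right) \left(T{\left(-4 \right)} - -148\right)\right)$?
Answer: $3157000$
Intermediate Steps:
$\left(143 - 243\right) \left(-156 + \left(-112 - 114\right) \left(T{\left(-4 \right)} - -148\right)\right) = \left(143 - 243\right) \left(-156 + \left(-112 - 114\right) \left(-9 - -148\right)\right) = - 100 \left(-156 - 226 \left(-9 + 148\right)\right) = - 100 \left(-156 - 31414\right) = \left(-100\right) \left(-31570\right) = 3157000$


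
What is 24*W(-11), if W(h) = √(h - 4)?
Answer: 24*I*√15 ≈ 92.952*I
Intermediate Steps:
W(h) = √(-4 + h)
24*W(-11) = 24*√(-4 - 11) = 24*√(-15) = 24*(I*√15) = 24*I*√15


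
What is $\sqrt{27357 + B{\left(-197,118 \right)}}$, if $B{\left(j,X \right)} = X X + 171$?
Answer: $2 \sqrt{10363} \approx 203.6$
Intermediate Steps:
$B{\left(j,X \right)} = 171 + X^{2}$ ($B{\left(j,X \right)} = X^{2} + 171 = 171 + X^{2}$)
$\sqrt{27357 + B{\left(-197,118 \right)}} = \sqrt{27357 + \left(171 + 118^{2}\right)} = \sqrt{27357 + \left(171 + 13924\right)} = \sqrt{27357 + 14095} = \sqrt{41452} = 2 \sqrt{10363}$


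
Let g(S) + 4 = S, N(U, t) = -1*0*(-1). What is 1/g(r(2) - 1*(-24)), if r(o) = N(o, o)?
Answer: 1/20 ≈ 0.050000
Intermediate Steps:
N(U, t) = 0 (N(U, t) = 0*(-1) = 0)
r(o) = 0
g(S) = -4 + S
1/g(r(2) - 1*(-24)) = 1/(-4 + (0 - 1*(-24))) = 1/(-4 + (0 + 24)) = 1/(-4 + 24) = 1/20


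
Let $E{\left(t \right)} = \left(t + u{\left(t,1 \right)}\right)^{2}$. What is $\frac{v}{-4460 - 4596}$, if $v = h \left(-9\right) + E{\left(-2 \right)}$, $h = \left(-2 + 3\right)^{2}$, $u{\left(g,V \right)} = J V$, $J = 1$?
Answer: $\frac{1}{1132} \approx 0.00088339$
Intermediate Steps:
$u{\left(g,V \right)} = V$ ($u{\left(g,V \right)} = 1 V = V$)
$E{\left(t \right)} = \left(1 + t\right)^{2}$ ($E{\left(t \right)} = \left(t + 1\right)^{2} = \left(1 + t\right)^{2}$)
$h = 1$ ($h = 1^{2} = 1$)
$v = -8$ ($v = 1 \left(-9\right) + \left(1 - 2\right)^{2} = -9 + \left(-1\right)^{2} = -9 + 1 = -8$)
$\frac{v}{-4460 - 4596} = - \frac{8}{-4460 - 4596} = - \frac{8}{-9056} = \left(-8\right) \left(- \frac{1}{9056}\right) = \frac{1}{1132}$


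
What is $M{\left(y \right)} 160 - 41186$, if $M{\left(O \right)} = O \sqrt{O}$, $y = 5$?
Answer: $-41186 + 800 \sqrt{5} \approx -39397.0$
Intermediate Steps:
$M{\left(O \right)} = O^{\frac{3}{2}}$
$M{\left(y \right)} 160 - 41186 = 5^{\frac{3}{2}} \cdot 160 - 41186 = 5 \sqrt{5} \cdot 160 - 41186 = 800 \sqrt{5} - 41186 = -41186 + 800 \sqrt{5}$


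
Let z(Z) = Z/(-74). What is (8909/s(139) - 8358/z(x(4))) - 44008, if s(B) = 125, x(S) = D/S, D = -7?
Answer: -49670091/125 ≈ -3.9736e+5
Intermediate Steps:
x(S) = -7/S
z(Z) = -Z/74 (z(Z) = Z*(-1/74) = -Z/74)
(8909/s(139) - 8358/z(x(4))) - 44008 = (8909/125 - 8358/((-(-7)/(74*4)))) - 44008 = (8909*(1/125) - 8358/((-(-7)/(74*4)))) - 44008 = (8909/125 - 8358/((-1/74*(-7/4)))) - 44008 = (8909/125 - 8358/7/296) - 44008 = (8909/125 - 8358*296/7) - 44008 = (8909/125 - 353424) - 44008 = -44169091/125 - 44008 = -49670091/125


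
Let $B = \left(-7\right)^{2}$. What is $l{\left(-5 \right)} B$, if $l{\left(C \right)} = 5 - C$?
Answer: $490$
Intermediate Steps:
$B = 49$
$l{\left(-5 \right)} B = \left(5 - -5\right) 49 = \left(5 + 5\right) 49 = 10 \cdot 49 = 490$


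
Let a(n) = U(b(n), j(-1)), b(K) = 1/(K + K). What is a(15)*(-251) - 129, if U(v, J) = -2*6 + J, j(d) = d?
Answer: 3134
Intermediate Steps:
b(K) = 1/(2*K)
U(v, J) = -12 + J
a(n) = -13 (a(n) = -12 - 1 = -13)
a(15)*(-251) - 129 = -13*(-251) - 129 = 3263 - 129 = 3134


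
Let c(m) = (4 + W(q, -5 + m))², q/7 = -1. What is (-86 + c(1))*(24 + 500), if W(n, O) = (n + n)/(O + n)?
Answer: -3690008/121 ≈ -30496.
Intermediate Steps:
q = -7 (q = 7*(-1) = -7)
W(n, O) = 2*n/(O + n) (W(n, O) = (2*n)/(O + n) = 2*n/(O + n))
c(m) = (4 - 14/(-12 + m))² (c(m) = (4 + 2*(-7)/((-5 + m) - 7))² = (4 + 2*(-7)/(-12 + m))² = (4 - 14/(-12 + m))²)
(-86 + c(1))*(24 + 500) = (-86 + 4*(-31 + 2*1)²/(-12 + 1)²)*(24 + 500) = (-86 + 4*(-31 + 2)²/(-11)²)*524 = (-86 + 4*(-29)²*(1/121))*524 = (-86 + 4*841*(1/121))*524 = (-86 + 3364/121)*524 = -7042/121*524 = -3690008/121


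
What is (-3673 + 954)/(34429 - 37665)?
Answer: 2719/3236 ≈ 0.84023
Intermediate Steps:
(-3673 + 954)/(34429 - 37665) = -2719/(-3236) = -2719*(-1/3236) = 2719/3236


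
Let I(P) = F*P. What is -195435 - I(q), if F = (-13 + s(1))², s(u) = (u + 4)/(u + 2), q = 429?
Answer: -751613/3 ≈ -2.5054e+5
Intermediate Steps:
s(u) = (4 + u)/(2 + u)
F = 1156/9 (F = (-13 + (4 + 1)/(2 + 1))² = (-13 + 5/3)² = (-34/3)² = 1156/9 ≈ 128.44)
I(P) = 1156*P/9
-195435 - I(q) = -195435 - 1156*429/9 = -195435 - 1*165308/3 = -195435 - 165308/3 = -751613/3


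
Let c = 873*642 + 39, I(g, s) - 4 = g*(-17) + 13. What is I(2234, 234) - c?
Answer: -598466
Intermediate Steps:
I(g, s) = 17 - 17*g (I(g, s) = 4 + (g*(-17) + 13) = 4 + (-17*g + 13) = 4 + (13 - 17*g) = 17 - 17*g)
c = 560505 (c = 560466 + 39 = 560505)
I(2234, 234) - c = (17 - 17*2234) - 1*560505 = (17 - 37978) - 560505 = -37961 - 560505 = -598466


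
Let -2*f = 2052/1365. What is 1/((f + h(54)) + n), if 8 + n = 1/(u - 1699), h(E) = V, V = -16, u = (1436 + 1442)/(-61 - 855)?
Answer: -354709355/8779849612 ≈ -0.040400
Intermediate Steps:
u = -1439/458 (u = 2878/(-916) = 2878*(-1/916) = -1439/458 ≈ -3.1419)
h(E) = -16
n = -6237106/779581 (n = -8 + 1/(-1439/458 - 1699) = -8 + 1/(-779581/458) = -8 - 458/779581 = -6237106/779581 ≈ -8.0006)
f = -342/455 (f = -1026/1365 = -1/2*684/455 = -342/455 ≈ -0.75165)
1/((f + h(54)) + n) = 1/((-342/455 - 16) - 6237106/779581) = 1/(-7622/455 - 6237106/779581) = 1/(-8779849612/354709355) = -354709355/8779849612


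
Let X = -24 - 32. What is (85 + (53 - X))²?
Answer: 37636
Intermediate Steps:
X = -56
(85 + (53 - X))² = (85 + (53 - 1*(-56)))² = (85 + (53 + 56))² = (85 + 109)² = 194² = 37636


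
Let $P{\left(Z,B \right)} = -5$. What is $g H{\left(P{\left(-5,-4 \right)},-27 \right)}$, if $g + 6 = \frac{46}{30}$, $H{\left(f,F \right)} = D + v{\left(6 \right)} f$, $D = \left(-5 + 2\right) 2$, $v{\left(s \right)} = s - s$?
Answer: $\frac{134}{5} \approx 26.8$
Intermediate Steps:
$v{\left(s \right)} = 0$
$D = -6$ ($D = \left(-3\right) 2 = -6$)
$H{\left(f,F \right)} = -6$ ($H{\left(f,F \right)} = -6 + 0 f = -6 + 0 = -6$)
$g = - \frac{67}{15}$ ($g = -6 + \frac{46}{30} = -6 + 46 \cdot \frac{1}{30} = -6 + \frac{23}{15} = - \frac{67}{15} \approx -4.4667$)
$g H{\left(P{\left(-5,-4 \right)},-27 \right)} = \left(- \frac{67}{15}\right) \left(-6\right) = \frac{134}{5}$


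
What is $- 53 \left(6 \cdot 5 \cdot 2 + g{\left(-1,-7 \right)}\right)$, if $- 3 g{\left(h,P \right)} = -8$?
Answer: $- \frac{9964}{3} \approx -3321.3$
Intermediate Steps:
$g{\left(h,P \right)} = \frac{8}{3}$ ($g{\left(h,P \right)} = \left(- \frac{1}{3}\right) \left(-8\right) = \frac{8}{3}$)
$- 53 \left(6 \cdot 5 \cdot 2 + g{\left(-1,-7 \right)}\right) = - 53 \left(6 \cdot 5 \cdot 2 + \frac{8}{3}\right) = - 53 \left(30 \cdot 2 + \frac{8}{3}\right) = - 53 \left(60 + \frac{8}{3}\right) = \left(-53\right) \frac{188}{3} = - \frac{9964}{3}$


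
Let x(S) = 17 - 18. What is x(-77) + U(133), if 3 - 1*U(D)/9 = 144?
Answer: -1270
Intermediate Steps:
U(D) = -1269 (U(D) = 27 - 9*144 = 27 - 1296 = -1269)
x(S) = -1
x(-77) + U(133) = -1 - 1269 = -1270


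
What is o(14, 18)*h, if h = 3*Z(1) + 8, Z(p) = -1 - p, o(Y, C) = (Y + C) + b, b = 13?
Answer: 90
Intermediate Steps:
o(Y, C) = 13 + C + Y (o(Y, C) = (Y + C) + 13 = (C + Y) + 13 = 13 + C + Y)
h = 2 (h = 3*(-1 - 1*1) + 8 = 3*(-1 - 1) + 8 = 3*(-2) + 8 = -6 + 8 = 2)
o(14, 18)*h = (13 + 18 + 14)*2 = 45*2 = 90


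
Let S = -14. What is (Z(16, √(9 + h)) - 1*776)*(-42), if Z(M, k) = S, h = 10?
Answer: 33180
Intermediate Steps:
Z(M, k) = -14
(Z(16, √(9 + h)) - 1*776)*(-42) = (-14 - 1*776)*(-42) = (-14 - 776)*(-42) = -790*(-42) = 33180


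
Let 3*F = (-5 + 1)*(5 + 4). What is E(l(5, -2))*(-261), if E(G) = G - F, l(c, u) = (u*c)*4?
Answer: 7308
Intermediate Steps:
l(c, u) = 4*c*u (l(c, u) = (c*u)*4 = 4*c*u)
F = -12 (F = ((-5 + 1)*(5 + 4))/3 = (-4*9)/3 = (⅓)*(-36) = -12)
E(G) = 12 + G (E(G) = G - 1*(-12) = G + 12 = 12 + G)
E(l(5, -2))*(-261) = (12 + 4*5*(-2))*(-261) = (12 - 40)*(-261) = -28*(-261) = 7308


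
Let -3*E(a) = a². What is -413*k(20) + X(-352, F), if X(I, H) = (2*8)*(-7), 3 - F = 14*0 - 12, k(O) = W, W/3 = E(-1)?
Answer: 301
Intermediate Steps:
E(a) = -a²/3
W = -1 (W = 3*(-⅓*(-1)²) = 3*(-⅓*1) = 3*(-⅓) = -1)
k(O) = -1
F = 15 (F = 3 - (14*0 - 12) = 3 - (0 - 12) = 3 - 1*(-12) = 3 + 12 = 15)
X(I, H) = -112 (X(I, H) = 16*(-7) = -112)
-413*k(20) + X(-352, F) = -413*(-1) - 112 = 413 - 112 = 301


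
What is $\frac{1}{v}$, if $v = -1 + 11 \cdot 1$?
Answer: $\frac{1}{10} \approx 0.1$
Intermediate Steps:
$v = 10$ ($v = -1 + 11 = 10$)
$\frac{1}{v} = \frac{1}{10}$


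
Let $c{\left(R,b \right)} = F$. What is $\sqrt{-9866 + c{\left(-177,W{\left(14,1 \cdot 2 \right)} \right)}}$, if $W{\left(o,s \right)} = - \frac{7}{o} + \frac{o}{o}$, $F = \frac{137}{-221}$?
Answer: $\frac{i \sqrt{481895583}}{221} \approx 99.331 i$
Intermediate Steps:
$F = - \frac{137}{221}$ ($F = 137 \left(- \frac{1}{221}\right) = - \frac{137}{221} \approx -0.61991$)
$W{\left(o,s \right)} = 1 - \frac{7}{o}$ ($W{\left(o,s \right)} = - \frac{7}{o} + 1 = 1 - \frac{7}{o}$)
$c{\left(R,b \right)} = - \frac{137}{221}$
$\sqrt{-9866 + c{\left(-177,W{\left(14,1 \cdot 2 \right)} \right)}} = \sqrt{-9866 - \frac{137}{221}} = \sqrt{- \frac{2180523}{221}} = \frac{i \sqrt{481895583}}{221}$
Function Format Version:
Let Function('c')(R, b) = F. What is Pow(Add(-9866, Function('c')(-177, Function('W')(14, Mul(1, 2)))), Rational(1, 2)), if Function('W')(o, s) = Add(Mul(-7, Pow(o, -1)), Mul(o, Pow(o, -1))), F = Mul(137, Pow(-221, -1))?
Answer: Mul(Rational(1, 221), I, Pow(481895583, Rational(1, 2))) ≈ Mul(99.331, I)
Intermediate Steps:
F = Rational(-137, 221) (F = Mul(137, Rational(-1, 221)) = Rational(-137, 221) ≈ -0.61991)
Function('W')(o, s) = Add(1, Mul(-7, Pow(o, -1))) (Function('W')(o, s) = Add(Mul(-7, Pow(o, -1)), 1) = Add(1, Mul(-7, Pow(o, -1))))
Function('c')(R, b) = Rational(-137, 221)
Pow(Add(-9866, Function('c')(-177, Function('W')(14, Mul(1, 2)))), Rational(1, 2)) = Pow(Add(-9866, Rational(-137, 221)), Rational(1, 2)) = Pow(Rational(-2180523, 221), Rational(1, 2)) = Mul(Rational(1, 221), I, Pow(481895583, Rational(1, 2)))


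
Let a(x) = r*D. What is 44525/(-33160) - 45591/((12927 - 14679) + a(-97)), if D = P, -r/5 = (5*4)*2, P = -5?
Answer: 36957869/623408 ≈ 59.284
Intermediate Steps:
r = -200 (r = -5*5*4*2 = -100*2 = -5*40 = -200)
D = -5
a(x) = 1000 (a(x) = -200*(-5) = 1000)
44525/(-33160) - 45591/((12927 - 14679) + a(-97)) = 44525/(-33160) - 45591/((12927 - 14679) + 1000) = 44525*(-1/33160) - 45591/(-1752 + 1000) = -8905/6632 - 45591/(-752) = -8905/6632 - 45591*(-1/752) = -8905/6632 + 45591/752 = 36957869/623408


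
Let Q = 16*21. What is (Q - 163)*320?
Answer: 55360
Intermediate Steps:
Q = 336
(Q - 163)*320 = (336 - 163)*320 = 173*320 = 55360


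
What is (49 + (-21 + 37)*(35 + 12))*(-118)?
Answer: -94518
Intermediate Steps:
(49 + (-21 + 37)*(35 + 12))*(-118) = (49 + 16*47)*(-118) = (49 + 752)*(-118) = 801*(-118) = -94518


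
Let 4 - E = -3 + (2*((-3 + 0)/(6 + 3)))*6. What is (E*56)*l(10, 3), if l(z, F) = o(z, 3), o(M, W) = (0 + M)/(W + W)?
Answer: 3080/3 ≈ 1026.7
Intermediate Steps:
o(M, W) = M/(2*W) (o(M, W) = M/((2*W)) = M*(1/(2*W)) = M/(2*W))
l(z, F) = z/6 (l(z, F) = (½)*z/3 = (½)*z*(⅓) = z/6)
E = 11 (E = 4 - (-3 + (2*((-3 + 0)/(6 + 3)))*6) = 4 - (-3 + (2*(-3/9))*6) = 4 - (-3 + (2*(-3*⅑))*6) = 4 - (-3 + (2*(-⅓))*6) = 4 - (-3 - ⅔*6) = 4 - (-3 - 4) = 4 - 1*(-7) = 4 + 7 = 11)
(E*56)*l(10, 3) = (11*56)*((⅙)*10) = 616*(5/3) = 3080/3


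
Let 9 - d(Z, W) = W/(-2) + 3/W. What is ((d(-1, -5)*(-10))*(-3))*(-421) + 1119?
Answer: -88554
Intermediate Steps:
d(Z, W) = 9 + W/2 - 3/W (d(Z, W) = 9 - (W/(-2) + 3/W) = 9 - (W*(-½) + 3/W) = 9 - (-W/2 + 3/W) = 9 - (3/W - W/2) = 9 + (W/2 - 3/W) = 9 + W/2 - 3/W)
((d(-1, -5)*(-10))*(-3))*(-421) + 1119 = (((9 + (½)*(-5) - 3/(-5))*(-10))*(-3))*(-421) + 1119 = (((9 - 5/2 - 3*(-⅕))*(-10))*(-3))*(-421) + 1119 = (((9 - 5/2 + ⅗)*(-10))*(-3))*(-421) + 1119 = (((71/10)*(-10))*(-3))*(-421) + 1119 = -71*(-3)*(-421) + 1119 = 213*(-421) + 1119 = -89673 + 1119 = -88554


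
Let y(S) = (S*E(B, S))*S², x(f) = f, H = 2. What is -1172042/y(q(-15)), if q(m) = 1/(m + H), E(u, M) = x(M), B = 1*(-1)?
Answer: -33474691562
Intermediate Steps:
B = -1
E(u, M) = M
q(m) = 1/(2 + m) (q(m) = 1/(m + 2) = 1/(2 + m))
y(S) = S⁴ (y(S) = (S*S)*S² = S²*S² = S⁴)
-1172042/y(q(-15)) = -1172042*(2 - 15)⁴ = -1172042/((1/(-13))⁴) = -1172042/((-1/13)⁴) = -1172042/1/28561 = -1172042*28561 = -33474691562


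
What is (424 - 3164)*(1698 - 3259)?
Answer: 4277140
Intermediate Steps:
(424 - 3164)*(1698 - 3259) = -2740*(-1561) = 4277140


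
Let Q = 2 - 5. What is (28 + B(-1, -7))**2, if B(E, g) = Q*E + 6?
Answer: 1369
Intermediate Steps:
Q = -3
B(E, g) = 6 - 3*E (B(E, g) = -3*E + 6 = 6 - 3*E)
(28 + B(-1, -7))**2 = (28 + (6 - 3*(-1)))**2 = (28 + (6 + 3))**2 = (28 + 9)**2 = 37**2 = 1369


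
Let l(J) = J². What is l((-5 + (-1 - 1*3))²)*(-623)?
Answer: -4087503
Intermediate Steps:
l((-5 + (-1 - 1*3))²)*(-623) = ((-5 + (-1 - 1*3))²)²*(-623) = ((-5 + (-1 - 3))²)²*(-623) = ((-5 - 4)²)²*(-623) = ((-9)²)²*(-623) = 81²*(-623) = 6561*(-623) = -4087503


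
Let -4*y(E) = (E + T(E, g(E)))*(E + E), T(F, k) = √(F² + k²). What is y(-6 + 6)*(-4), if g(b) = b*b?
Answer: 0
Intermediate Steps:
g(b) = b²
y(E) = -E*(E + √(E² + E⁴))/2 (y(E) = -(E + √(E² + (E²)²))*(E + E)/4 = -(E + √(E² + E⁴))*2*E/4 = -E*(E + √(E² + E⁴))/2)
y(-6 + 6)*(-4) = -(-6 + 6)*((-6 + 6) + √((-6 + 6)²*(1 + (-6 + 6)²)))/2*(-4) = -½*0*(0 + √(0²*(1 + 0²)))*(-4) = -½*0*(0 + √(0*(1 + 0)))*(-4) = -½*0*(0 + √(0*1))*(-4) = -½*0*(0 + √0)*(-4) = -½*0*(0 + 0)*(-4) = -½*0*0*(-4) = 0*(-4) = 0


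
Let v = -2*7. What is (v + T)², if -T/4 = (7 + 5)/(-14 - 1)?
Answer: 2916/25 ≈ 116.64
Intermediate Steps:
v = -14
T = 16/5 (T = -4*(7 + 5)/(-14 - 1) = -48/(-15) = -48*(-1)/15 = -4*(-⅘) = 16/5 ≈ 3.2000)
(v + T)² = (-14 + 16/5)² = (-54/5)² = 2916/25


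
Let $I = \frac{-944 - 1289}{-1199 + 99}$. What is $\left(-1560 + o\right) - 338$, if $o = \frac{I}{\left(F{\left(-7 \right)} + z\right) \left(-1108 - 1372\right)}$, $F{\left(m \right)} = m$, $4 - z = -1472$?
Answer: $- \frac{691464176203}{364312000} \approx -1898.0$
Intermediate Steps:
$z = 1476$ ($z = 4 - -1472 = 4 + 1472 = 1476$)
$I = \frac{203}{100}$ ($I = - \frac{2233}{-1100} = \left(-2233\right) \left(- \frac{1}{1100}\right) = \frac{203}{100} \approx 2.03$)
$o = - \frac{203}{364312000}$ ($o = \frac{203}{100 \left(-7 + 1476\right) \left(-1108 - 1372\right)} = \frac{203}{100 \cdot 1469 \left(-2480\right)} = \frac{203}{100 \left(-3643120\right)} = \frac{203}{100} \left(- \frac{1}{3643120}\right) = - \frac{203}{364312000} \approx -5.5721 \cdot 10^{-7}$)
$\left(-1560 + o\right) - 338 = \left(-1560 - \frac{203}{364312000}\right) - 338 = - \frac{568326720203}{364312000} - 338 = - \frac{691464176203}{364312000}$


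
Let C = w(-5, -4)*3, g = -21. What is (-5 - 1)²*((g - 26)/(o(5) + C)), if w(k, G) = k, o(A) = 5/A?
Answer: 846/7 ≈ 120.86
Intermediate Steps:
C = -15 (C = -5*3 = -15)
(-5 - 1)²*((g - 26)/(o(5) + C)) = (-5 - 1)²*((-21 - 26)/(5/5 - 15)) = (-6)²*(-47/(5*(⅕) - 15)) = 36*(-47/(1 - 15)) = 36*(-47/(-14)) = 36*(-47*(-1/14)) = 36*(47/14) = 846/7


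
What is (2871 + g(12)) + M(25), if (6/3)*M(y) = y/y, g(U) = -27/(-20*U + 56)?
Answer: 528383/184 ≈ 2871.6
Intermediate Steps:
g(U) = -27/(56 - 20*U)
M(y) = 1/2 (M(y) = (y/y)/2 = (1/2)*1 = 1/2)
(2871 + g(12)) + M(25) = (2871 + 27/(4*(-14 + 5*12))) + 1/2 = (2871 + 27/(4*(-14 + 60))) + 1/2 = (2871 + (27/4)/46) + 1/2 = (2871 + (27/4)*(1/46)) + 1/2 = (2871 + 27/184) + 1/2 = 528291/184 + 1/2 = 528383/184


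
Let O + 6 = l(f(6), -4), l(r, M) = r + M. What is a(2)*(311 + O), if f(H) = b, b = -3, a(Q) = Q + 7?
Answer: 2682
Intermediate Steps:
a(Q) = 7 + Q
f(H) = -3
l(r, M) = M + r
O = -13 (O = -6 + (-4 - 3) = -6 - 7 = -13)
a(2)*(311 + O) = (7 + 2)*(311 - 13) = 9*298 = 2682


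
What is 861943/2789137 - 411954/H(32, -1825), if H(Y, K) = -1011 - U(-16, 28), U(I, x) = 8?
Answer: 1149874463615/2842130603 ≈ 404.58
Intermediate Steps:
H(Y, K) = -1019 (H(Y, K) = -1011 - 1*8 = -1011 - 8 = -1019)
861943/2789137 - 411954/H(32, -1825) = 861943/2789137 - 411954/(-1019) = 861943*(1/2789137) - 411954*(-1/1019) = 861943/2789137 + 411954/1019 = 1149874463615/2842130603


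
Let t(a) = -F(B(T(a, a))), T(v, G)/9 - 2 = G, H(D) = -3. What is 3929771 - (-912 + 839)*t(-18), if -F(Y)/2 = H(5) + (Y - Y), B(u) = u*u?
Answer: 3929333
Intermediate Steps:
T(v, G) = 18 + 9*G
B(u) = u²
F(Y) = 6 (F(Y) = -2*(-3 + (Y - Y)) = -2*(-3 + 0) = -2*(-3) = 6)
t(a) = -6 (t(a) = -1*6 = -6)
3929771 - (-912 + 839)*t(-18) = 3929771 - (-912 + 839)*(-6) = 3929771 - (-73)*(-6) = 3929771 - 1*438 = 3929771 - 438 = 3929333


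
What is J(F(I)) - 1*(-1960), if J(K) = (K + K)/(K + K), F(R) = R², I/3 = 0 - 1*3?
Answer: 1961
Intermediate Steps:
I = -9 (I = 3*(0 - 1*3) = 3*(0 - 3) = 3*(-3) = -9)
J(K) = 1 (J(K) = (2*K)/((2*K)) = (2*K)*(1/(2*K)) = 1)
J(F(I)) - 1*(-1960) = 1 - 1*(-1960) = 1 + 1960 = 1961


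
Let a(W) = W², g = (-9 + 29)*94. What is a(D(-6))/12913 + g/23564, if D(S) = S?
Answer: 6281186/76070483 ≈ 0.082571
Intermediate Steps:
g = 1880 (g = 20*94 = 1880)
a(D(-6))/12913 + g/23564 = (-6)²/12913 + 1880/23564 = 36*(1/12913) + 1880*(1/23564) = 36/12913 + 470/5891 = 6281186/76070483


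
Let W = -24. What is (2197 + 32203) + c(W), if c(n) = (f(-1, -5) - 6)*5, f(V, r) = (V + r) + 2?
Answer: 34350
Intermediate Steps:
f(V, r) = 2 + V + r
c(n) = -50 (c(n) = ((2 - 1 - 5) - 6)*5 = (-4 - 6)*5 = -10*5 = -50)
(2197 + 32203) + c(W) = (2197 + 32203) - 50 = 34400 - 50 = 34350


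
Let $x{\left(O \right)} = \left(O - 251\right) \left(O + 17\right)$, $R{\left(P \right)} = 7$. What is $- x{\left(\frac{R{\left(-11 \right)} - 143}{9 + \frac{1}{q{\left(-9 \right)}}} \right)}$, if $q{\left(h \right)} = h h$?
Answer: $\frac{67694731}{133225} \approx 508.12$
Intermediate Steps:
$q{\left(h \right)} = h^{2}$
$x{\left(O \right)} = \left(-251 + O\right) \left(17 + O\right)$
$- x{\left(\frac{R{\left(-11 \right)} - 143}{9 + \frac{1}{q{\left(-9 \right)}}} \right)} = - (-4267 + \left(\frac{7 - 143}{9 + \frac{1}{\left(-9\right)^{2}}}\right)^{2} - 234 \frac{7 - 143}{9 + \frac{1}{\left(-9\right)^{2}}}) = - (-4267 + \left(- \frac{136}{9 + \frac{1}{81}}\right)^{2} - 234 \left(- \frac{136}{9 + \frac{1}{81}}\right)) = - (-4267 + \left(- \frac{136}{\frac{730}{81}}\right)^{2} - 234 \left(- \frac{136}{\frac{730}{81}}\right)) = - (-4267 + \left(\left(-136\right) \frac{81}{730}\right)^{2} - 234 \left(\left(-136\right) \frac{81}{730}\right)) = - (-4267 + \left(- \frac{5508}{365}\right)^{2} - - \frac{1288872}{365}) = - (-4267 + \frac{30338064}{133225} + \frac{1288872}{365}) = \left(-1\right) \left(- \frac{67694731}{133225}\right) = \frac{67694731}{133225}$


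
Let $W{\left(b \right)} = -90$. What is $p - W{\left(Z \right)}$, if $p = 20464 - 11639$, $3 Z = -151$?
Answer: $8915$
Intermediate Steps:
$Z = - \frac{151}{3}$ ($Z = \frac{1}{3} \left(-151\right) = - \frac{151}{3} \approx -50.333$)
$p = 8825$ ($p = 20464 - 11639 = 8825$)
$p - W{\left(Z \right)} = 8825 - -90 = 8825 + 90 = 8915$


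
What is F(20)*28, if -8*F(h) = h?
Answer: -70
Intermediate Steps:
F(h) = -h/8
F(20)*28 = -⅛*20*28 = -5/2*28 = -70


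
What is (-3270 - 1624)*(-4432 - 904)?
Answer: 26114384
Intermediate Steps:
(-3270 - 1624)*(-4432 - 904) = -4894*(-5336) = 26114384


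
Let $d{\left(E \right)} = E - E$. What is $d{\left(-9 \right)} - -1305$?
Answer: $1305$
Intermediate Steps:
$d{\left(E \right)} = 0$
$d{\left(-9 \right)} - -1305 = 0 - -1305 = 0 + 1305 = 1305$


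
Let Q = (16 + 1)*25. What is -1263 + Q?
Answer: -838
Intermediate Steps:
Q = 425 (Q = 17*25 = 425)
-1263 + Q = -1263 + 425 = -838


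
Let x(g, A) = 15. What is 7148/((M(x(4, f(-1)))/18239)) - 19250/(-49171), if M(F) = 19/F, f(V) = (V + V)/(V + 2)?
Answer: 96158098919930/934249 ≈ 1.0293e+8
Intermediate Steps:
f(V) = 2*V/(2 + V) (f(V) = (2*V)/(2 + V) = 2*V/(2 + V))
7148/((M(x(4, f(-1)))/18239)) - 19250/(-49171) = 7148/(((19/15)/18239)) - 19250/(-49171) = 7148/(((19*(1/15))*(1/18239))) - 19250*(-1/49171) = 7148/(((19/15)*(1/18239))) + 19250/49171 = 7148/(19/273585) + 19250/49171 = 7148*(273585/19) + 19250/49171 = 1955585580/19 + 19250/49171 = 96158098919930/934249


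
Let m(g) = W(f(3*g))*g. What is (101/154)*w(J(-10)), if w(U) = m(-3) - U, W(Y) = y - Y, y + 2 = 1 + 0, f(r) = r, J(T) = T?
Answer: -101/11 ≈ -9.1818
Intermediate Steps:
y = -1 (y = -2 + (1 + 0) = -2 + 1 = -1)
W(Y) = -1 - Y
m(g) = g*(-1 - 3*g) (m(g) = (-1 - 3*g)*g = g*(-1 - 3*g))
w(U) = -24 - U (w(U) = -1*(-3)*(1 + 3*(-3)) - U = -1*(-3)*(1 - 9) - U = -1*(-3)*(-8) - U = -24 - U)
(101/154)*w(J(-10)) = (101/154)*(-24 - 1*(-10)) = (101*(1/154))*(-24 + 10) = (101/154)*(-14) = -101/11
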